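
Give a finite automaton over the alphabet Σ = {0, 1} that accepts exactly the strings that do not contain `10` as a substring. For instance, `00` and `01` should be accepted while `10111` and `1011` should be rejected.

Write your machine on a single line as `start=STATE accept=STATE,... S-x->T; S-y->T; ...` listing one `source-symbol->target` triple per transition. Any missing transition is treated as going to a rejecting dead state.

Track partial matches of the forbidden pattern `10`. State s2 is a dead state reached once `10` has occurred; every other state accepts. s0 means no part of `10` is currently matched.
With 3 states:
        0   1  
>* s0   s0  s1 
 * s1   s2  s1 
   s2   s2  s2 
(> = start, * = accepting)

start=s0; accept=s0,s1; s0-0->s0; s0-1->s1; s1-0->s2; s1-1->s1; s2-0->s2; s2-1->s2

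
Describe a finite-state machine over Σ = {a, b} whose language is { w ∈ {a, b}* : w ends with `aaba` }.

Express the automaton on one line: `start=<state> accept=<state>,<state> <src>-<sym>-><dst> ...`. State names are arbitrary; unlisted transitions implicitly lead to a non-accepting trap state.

Remember how much of `aaba` the current input suffix matches. State q0 means no match yet; q1 means the last symbol is `a`; q2 means the last 2 symbols are `aa`; q3 means the last 3 symbols are `aab`; q4 means the last 4 symbols are `aaba`. Only q4 accepts. On a mismatch, fall back to the longest proper suffix that is still a prefix of `aaba`.
A 5-state machine:
        a   b  
>  q0   q1  q0 
   q1   q2  q0 
   q2   q2  q3 
   q3   q4  q0 
 * q4   q2  q0 
(> = start, * = accepting)

start=q0 accept=q4 q0-a->q1 q0-b->q0 q1-a->q2 q1-b->q0 q2-a->q2 q2-b->q3 q3-a->q4 q3-b->q0 q4-a->q2 q4-b->q0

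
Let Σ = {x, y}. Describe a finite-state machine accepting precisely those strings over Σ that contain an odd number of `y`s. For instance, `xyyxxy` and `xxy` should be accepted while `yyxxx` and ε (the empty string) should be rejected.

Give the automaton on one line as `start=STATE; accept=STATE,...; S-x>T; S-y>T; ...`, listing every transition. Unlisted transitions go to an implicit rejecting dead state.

start=q0; accept=q1; q0-x>q0; q0-y>q1; q1-x>q1; q1-y>q0

Keep the running count of `y`s modulo 2: each `y` advances along the cycle q0 → q1 → q0 while other symbols loop. Accept at q1.
With 2 states:
        x   y  
>  q0   q0  q1 
 * q1   q1  q0 
(> = start, * = accepting)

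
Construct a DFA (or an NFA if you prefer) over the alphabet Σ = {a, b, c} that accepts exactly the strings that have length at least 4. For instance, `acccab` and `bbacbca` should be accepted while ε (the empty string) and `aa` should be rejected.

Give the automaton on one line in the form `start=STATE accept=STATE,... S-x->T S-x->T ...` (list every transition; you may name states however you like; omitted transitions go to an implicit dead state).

We only need to distinguish lengths 0, 1, …, 4, and '>4'. Chain S0 → S1 → S2 → S3 → S4 → S5 on every symbol, with S5 looping. Accepting states: {S4, S5}.
6 states suffice.
        a   b   c  
>  S0   S1  S1  S1 
   S1   S2  S2  S2 
   S2   S3  S3  S3 
   S3   S4  S4  S4 
 * S4   S5  S5  S5 
 * S5   S5  S5  S5 
(> = start, * = accepting)

start=S0 accept=S4,S5 S0-a->S1 S0-b->S1 S0-c->S1 S1-a->S2 S1-b->S2 S1-c->S2 S2-a->S3 S2-b->S3 S2-c->S3 S3-a->S4 S3-b->S4 S3-c->S4 S4-a->S5 S4-b->S5 S4-c->S5 S5-a->S5 S5-b->S5 S5-c->S5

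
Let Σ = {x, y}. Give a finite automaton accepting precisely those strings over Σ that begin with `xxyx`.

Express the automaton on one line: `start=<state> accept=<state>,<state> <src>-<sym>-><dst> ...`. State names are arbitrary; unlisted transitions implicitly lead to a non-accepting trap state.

start=q0 accept=q4 q0-x->q1 q0-y->q5 q1-x->q2 q1-y->q5 q2-x->q5 q2-y->q3 q3-x->q4 q3-y->q5 q4-x->q4 q4-y->q4 q5-x->q5 q5-y->q5

Check the first 4 symbols one by one: q0 through q3 record how many have matched `xxyx` so far; any wrong symbol goes to the dead state q5. After all 4 match we enter the accepting sink q4.
A 6-state machine:
        x   y  
>  q0   q1  q5 
   q1   q2  q5 
   q2   q5  q3 
   q3   q4  q5 
 * q4   q4  q4 
   q5   q5  q5 
(> = start, * = accepting)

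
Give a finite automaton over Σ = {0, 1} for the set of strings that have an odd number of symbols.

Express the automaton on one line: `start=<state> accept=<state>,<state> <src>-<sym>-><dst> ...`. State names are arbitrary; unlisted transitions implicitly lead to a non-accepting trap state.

start=S0 accept=S1 S0-0->S1 S0-1->S1 S1-0->S0 S1-1->S0

Only the length mod 2 matters, so use a 2-cycle: from any state, every input symbol moves to the next state, wrapping S1 back to S0. Mark S1 accepting.
A 2-state machine:
        0   1  
>  S0   S1  S1 
 * S1   S0  S0 
(> = start, * = accepting)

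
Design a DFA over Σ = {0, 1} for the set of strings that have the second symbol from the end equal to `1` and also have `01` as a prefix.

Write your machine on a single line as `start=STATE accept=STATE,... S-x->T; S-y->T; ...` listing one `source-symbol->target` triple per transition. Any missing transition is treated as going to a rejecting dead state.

start=q0; accept=q4,q5; q0-0->q1; q0-1->q2; q1-0->q2; q1-1->q3; q2-0->q2; q2-1->q2; q3-0->q4; q3-1->q5; q4-0->q6; q4-1->q3; q5-0->q4; q5-1->q5; q6-0->q6; q6-1->q3

Build one automaton per condition and run them in lockstep. The first has 7 states tracking the last 2 symbols read; the second has 4 states tracking whether the input so far still matches the prefix `01`. A product state is a pair (one from each), accepting exactly when both do. After merging equivalent states the machine shrinks.
With 7 states:
        0   1  
>  q0   q1  q2 
   q1   q2  q3 
   q2   q2  q2 
   q3   q4  q5 
 * q4   q6  q3 
 * q5   q4  q5 
   q6   q6  q3 
(> = start, * = accepting)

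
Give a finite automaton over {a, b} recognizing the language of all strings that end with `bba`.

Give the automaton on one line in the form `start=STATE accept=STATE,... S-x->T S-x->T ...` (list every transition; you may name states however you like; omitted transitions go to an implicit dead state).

start=q0 accept=q3 q0-a->q0 q0-b->q1 q1-a->q0 q1-b->q2 q2-a->q3 q2-b->q2 q3-a->q0 q3-b->q1

Remember how much of `bba` the current input suffix matches. State q0 means no match yet; q1 means the last symbol is `b`; q2 means the last 2 symbols are `bb`; q3 means the last 3 symbols are `bba`. Only q3 accepts. On a mismatch, fall back to the longest proper suffix that is still a prefix of `bba`.
With 4 states:
        a   b  
>  q0   q0  q1 
   q1   q0  q2 
   q2   q3  q2 
 * q3   q0  q1 
(> = start, * = accepting)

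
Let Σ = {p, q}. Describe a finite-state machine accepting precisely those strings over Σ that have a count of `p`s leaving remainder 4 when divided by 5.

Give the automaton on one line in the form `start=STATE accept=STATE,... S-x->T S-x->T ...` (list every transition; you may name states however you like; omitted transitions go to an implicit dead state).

start=S0 accept=S4 S0-p->S1 S0-q->S0 S1-p->S2 S1-q->S1 S2-p->S3 S2-q->S2 S3-p->S4 S3-q->S3 S4-p->S0 S4-q->S4

The only thing that matters is how many `p`s have appeared, reduced mod 5. Use one state per residue: S0 for 0, …, S4 for 4. Reading `p` moves to the next residue; anything else stays put. S4 is accepting.
With 5 states:
        p   q  
>  S0   S1  S0 
   S1   S2  S1 
   S2   S3  S2 
   S3   S4  S3 
 * S4   S0  S4 
(> = start, * = accepting)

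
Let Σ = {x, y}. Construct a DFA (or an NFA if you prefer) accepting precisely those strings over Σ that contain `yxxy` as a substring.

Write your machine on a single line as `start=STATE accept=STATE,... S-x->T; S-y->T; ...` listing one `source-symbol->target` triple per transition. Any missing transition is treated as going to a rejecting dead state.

start=s0; accept=s4; s0-x->s0; s0-y->s1; s1-x->s2; s1-y->s1; s2-x->s3; s2-y->s1; s3-x->s0; s3-y->s4; s4-x->s4; s4-y->s4

States s0..s3 record the length of the longest prefix of `yxxy` that matches the current input suffix. Reaching s4 means `yxxy` has been seen, and we stay there forever. Accept from s4.
5 states suffice.
        x   y  
>  s0   s0  s1 
   s1   s2  s1 
   s2   s3  s1 
   s3   s0  s4 
 * s4   s4  s4 
(> = start, * = accepting)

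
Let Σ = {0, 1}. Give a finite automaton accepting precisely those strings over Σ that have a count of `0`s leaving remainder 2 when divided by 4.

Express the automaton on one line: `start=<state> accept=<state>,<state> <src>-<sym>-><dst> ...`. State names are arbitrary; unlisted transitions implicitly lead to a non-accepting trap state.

start=q0 accept=q2 q0-0->q1 q0-1->q0 q1-0->q2 q1-1->q1 q2-0->q3 q2-1->q2 q3-0->q0 q3-1->q3

Keep the running count of `0`s modulo 4: each `0` advances along the cycle q0 → q1 → q2 → q3 → q0 while other symbols loop. Accept at q2.
With 4 states:
        0   1  
>  q0   q1  q0 
   q1   q2  q1 
 * q2   q3  q2 
   q3   q0  q3 
(> = start, * = accepting)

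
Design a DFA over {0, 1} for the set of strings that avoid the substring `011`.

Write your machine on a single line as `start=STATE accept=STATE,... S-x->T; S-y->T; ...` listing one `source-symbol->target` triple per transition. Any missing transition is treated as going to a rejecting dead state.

Track partial matches of the forbidden pattern `011`. State q3 is a dead state reached once `011` has occurred; every other state accepts. q0 means no part of `011` is currently matched.
With 4 states:
        0   1  
>* q0   q1  q0 
 * q1   q1  q2 
 * q2   q1  q3 
   q3   q3  q3 
(> = start, * = accepting)

start=q0; accept=q0,q1,q2; q0-0->q1; q0-1->q0; q1-0->q1; q1-1->q2; q2-0->q1; q2-1->q3; q3-0->q3; q3-1->q3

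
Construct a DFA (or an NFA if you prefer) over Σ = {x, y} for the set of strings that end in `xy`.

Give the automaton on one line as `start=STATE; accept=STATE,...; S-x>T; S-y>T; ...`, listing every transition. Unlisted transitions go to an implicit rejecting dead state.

Let each state record the length of the longest suffix of the input read so far that is also a prefix of `xy`. B means the last symbol is `x`; C means the last 2 symbols are `xy`. Accept only at C, where the string currently ends in `xy`.
A 3-state machine:
       x  y 
>  A   B  A 
   B   B  C 
 * C   B  A 
(> = start, * = accepting)

start=A; accept=C; A-x>B; A-y>A; B-x>B; B-y>C; C-x>B; C-y>A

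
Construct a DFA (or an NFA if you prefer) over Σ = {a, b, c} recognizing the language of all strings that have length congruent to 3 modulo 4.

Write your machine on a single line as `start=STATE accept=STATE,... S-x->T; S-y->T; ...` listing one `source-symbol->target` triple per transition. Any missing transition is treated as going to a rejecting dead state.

Count input length modulo 4: every symbol advances one step around the cycle s0 → s1 → s2 → s3 → s0. Accept at s3.
        a   b   c  
>  s0   s1  s1  s1 
   s1   s2  s2  s2 
   s2   s3  s3  s3 
 * s3   s0  s0  s0 
(> = start, * = accepting)

start=s0; accept=s3; s0-a->s1; s0-b->s1; s0-c->s1; s1-a->s2; s1-b->s2; s1-c->s2; s2-a->s3; s2-b->s3; s2-c->s3; s3-a->s0; s3-b->s0; s3-c->s0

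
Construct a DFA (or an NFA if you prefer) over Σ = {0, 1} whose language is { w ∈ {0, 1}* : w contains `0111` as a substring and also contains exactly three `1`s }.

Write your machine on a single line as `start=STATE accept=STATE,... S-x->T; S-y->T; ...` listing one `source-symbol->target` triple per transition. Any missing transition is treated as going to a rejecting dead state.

Run two small machines in parallel and take their product. One (5 states) tracks whether and how much of `0111` has been seen; the other (5 states) tracks the count of `1`s, saturating at 4. Each combined state is a pair, one component from each; accept when both components accept.
A 19-state machine:
          0    1  
>  q0     q1   q2 
   q1     q1   q3 
   q2     q4   q5 
   q3     q4   q6 
   q4     q4   q7 
   q5     q8   q9 
   q6     q8  q10 
   q7     q8  q11 
   q8     q8  q12 
   q9    q13  q14 
 * q10   q10  q15 
   q11   q13  q15 
   q12   q13  q16 
   q13   q13  q17 
   q14   q18  q14 
   q15   q15  q15 
   q16   q18  q15 
   q17   q18  q16 
   q18   q18  q17 
(> = start, * = accepting)

start=q0; accept=q10; q0-0->q1; q0-1->q2; q1-0->q1; q1-1->q3; q2-0->q4; q2-1->q5; q3-0->q4; q3-1->q6; q4-0->q4; q4-1->q7; q5-0->q8; q5-1->q9; q6-0->q8; q6-1->q10; q7-0->q8; q7-1->q11; q8-0->q8; q8-1->q12; q9-0->q13; q9-1->q14; q10-0->q10; q10-1->q15; q11-0->q13; q11-1->q15; q12-0->q13; q12-1->q16; q13-0->q13; q13-1->q17; q14-0->q18; q14-1->q14; q15-0->q15; q15-1->q15; q16-0->q18; q16-1->q15; q17-0->q18; q17-1->q16; q18-0->q18; q18-1->q17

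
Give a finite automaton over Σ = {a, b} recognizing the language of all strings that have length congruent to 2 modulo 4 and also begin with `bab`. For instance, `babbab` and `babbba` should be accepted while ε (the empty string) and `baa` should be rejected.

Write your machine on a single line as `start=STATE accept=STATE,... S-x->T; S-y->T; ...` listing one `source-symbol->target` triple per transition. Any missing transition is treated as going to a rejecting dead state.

start=S0; accept=S7; S0-a->S1; S0-b->S2; S1-a->S1; S1-b->S1; S2-a->S3; S2-b->S1; S3-a->S1; S3-b->S4; S4-a->S5; S4-b->S5; S5-a->S6; S5-b->S6; S6-a->S7; S6-b->S7; S7-a->S4; S7-b->S4

Build one automaton per condition and run them in lockstep. The first has 4 states tracking the input length modulo 4; the second has 5 states tracking whether the input so far still matches the prefix `bab`. A product state is a pair (one from each), accepting exactly when both do. After merging equivalent states the machine shrinks.
With 8 states:
        a   b  
>  S0   S1  S2 
   S1   S1  S1 
   S2   S3  S1 
   S3   S1  S4 
   S4   S5  S5 
   S5   S6  S6 
   S6   S7  S7 
 * S7   S4  S4 
(> = start, * = accepting)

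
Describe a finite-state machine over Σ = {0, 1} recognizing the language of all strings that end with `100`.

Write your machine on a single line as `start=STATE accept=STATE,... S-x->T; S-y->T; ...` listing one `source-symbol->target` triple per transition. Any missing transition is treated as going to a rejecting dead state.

start=S0; accept=S3; S0-0->S0; S0-1->S1; S1-0->S2; S1-1->S1; S2-0->S3; S2-1->S1; S3-0->S0; S3-1->S1

Remember how much of `100` the current input suffix matches. State S0 means no match yet; S1 means the last symbol is `1`; S2 means the last 2 symbols are `10`; S3 means the last 3 symbols are `100`. Only S3 accepts. On a mismatch, fall back to the longest proper suffix that is still a prefix of `100`.
A 4-state machine:
        0   1  
>  S0   S0  S1 
   S1   S2  S1 
   S2   S3  S1 
 * S3   S0  S1 
(> = start, * = accepting)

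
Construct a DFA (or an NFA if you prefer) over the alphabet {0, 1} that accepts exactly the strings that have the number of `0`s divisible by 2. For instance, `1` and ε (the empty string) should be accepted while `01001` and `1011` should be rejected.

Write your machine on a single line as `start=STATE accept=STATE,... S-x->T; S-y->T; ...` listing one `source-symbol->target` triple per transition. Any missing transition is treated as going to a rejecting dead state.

start=S0; accept=S0; S0-0->S1; S0-1->S0; S1-0->S0; S1-1->S1

The only thing that matters is how many `0`s have appeared, reduced mod 2. Use one state per residue: S0 for 0, …, S1 for 1. Reading `0` moves to the next residue; anything else stays put. S0 is accepting.
        0   1  
>* S0   S1  S0 
   S1   S0  S1 
(> = start, * = accepting)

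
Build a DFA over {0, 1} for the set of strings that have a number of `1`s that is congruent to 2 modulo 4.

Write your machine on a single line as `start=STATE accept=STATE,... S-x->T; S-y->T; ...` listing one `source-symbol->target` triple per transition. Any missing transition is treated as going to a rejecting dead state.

Keep the running count of `1`s modulo 4: each `1` advances along the cycle q0 → q1 → q2 → q3 → q0 while other symbols loop. Accept at q2.
        0   1  
>  q0   q0  q1 
   q1   q1  q2 
 * q2   q2  q3 
   q3   q3  q0 
(> = start, * = accepting)

start=q0; accept=q2; q0-0->q0; q0-1->q1; q1-0->q1; q1-1->q2; q2-0->q2; q2-1->q3; q3-0->q3; q3-1->q0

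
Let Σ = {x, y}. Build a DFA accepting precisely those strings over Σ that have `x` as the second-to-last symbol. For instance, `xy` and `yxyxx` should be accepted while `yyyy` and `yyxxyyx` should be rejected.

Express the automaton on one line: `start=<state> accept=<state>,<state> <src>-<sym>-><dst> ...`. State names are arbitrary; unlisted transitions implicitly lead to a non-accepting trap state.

Because acceptance depends on a position counted from the end, the machine has to buffer the most recent 2 symbols. Make each state the string of the last up-to-2 symbols read; on input `x` shift the window left and append `x`. Accept when the buffered window has length 2 and begins with `x`.
A 7-state machine:
       x  y 
>  A   B  C 
   B   D  E 
   C   F  G 
 * D   D  E 
 * E   F  G 
   F   D  E 
   G   F  G 
(> = start, * = accepting)

start=A accept=D,E A-x->B A-y->C B-x->D B-y->E C-x->F C-y->G D-x->D D-y->E E-x->F E-y->G F-x->D F-y->E G-x->F G-y->G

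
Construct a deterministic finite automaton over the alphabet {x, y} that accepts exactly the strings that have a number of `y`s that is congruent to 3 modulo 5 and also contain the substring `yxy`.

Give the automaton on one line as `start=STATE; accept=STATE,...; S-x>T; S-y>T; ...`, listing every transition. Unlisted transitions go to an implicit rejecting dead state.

start=A; accept=I; A-x>A; A-y>B; B-x>C; B-y>D; C-x>E; C-y>F; D-x>G; D-y>H; E-x>E; E-y>D; F-x>F; F-y>I; G-x>J; G-y>I; H-x>K; H-y>L; I-x>I; I-y>M; J-x>J; J-y>H; K-x>N; K-y>M; L-x>O; L-y>P; M-x>M; M-y>Q; N-x>N; N-y>L; O-x>R; O-y>Q; P-x>S; P-y>B; Q-x>Q; Q-y>T; R-x>R; R-y>P; S-x>A; S-y>T; T-x>T; T-y>F

Run two small machines in parallel and take their product. The first has 5 states tracking the count of `y`s modulo 5; the second has 4 states tracking whether and how much of `yxy` has been seen. A product state is a pair (one from each), accepting exactly when both do.
A 20-state machine:
       x  y 
>  A   A  B 
   B   C  D 
   C   E  F 
   D   G  H 
   E   E  D 
   F   F  I 
   G   J  I 
   H   K  L 
 * I   I  M 
   J   J  H 
   K   N  M 
   L   O  P 
   M   M  Q 
   N   N  L 
   O   R  Q 
   P   S  B 
   Q   Q  T 
   R   R  P 
   S   A  T 
   T   T  F 
(> = start, * = accepting)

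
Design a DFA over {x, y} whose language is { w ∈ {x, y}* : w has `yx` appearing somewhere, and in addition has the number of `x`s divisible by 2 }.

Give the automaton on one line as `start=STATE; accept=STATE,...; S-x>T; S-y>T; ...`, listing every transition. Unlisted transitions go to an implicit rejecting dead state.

start=A; accept=E; A-x>B; A-y>C; B-x>A; B-y>D; C-x>D; C-y>C; D-x>E; D-y>D; E-x>D; E-y>E

Build one automaton per condition and run them in lockstep. The first has 3 states tracking whether and how much of `yx` has been seen; the second has 2 states tracking the count of `x`s modulo 2. A product state is a pair (one from each), accepting exactly when both do. After merging equivalent states the machine shrinks.
A 5-state machine:
       x  y 
>  A   B  C 
   B   A  D 
   C   D  C 
   D   E  D 
 * E   D  E 
(> = start, * = accepting)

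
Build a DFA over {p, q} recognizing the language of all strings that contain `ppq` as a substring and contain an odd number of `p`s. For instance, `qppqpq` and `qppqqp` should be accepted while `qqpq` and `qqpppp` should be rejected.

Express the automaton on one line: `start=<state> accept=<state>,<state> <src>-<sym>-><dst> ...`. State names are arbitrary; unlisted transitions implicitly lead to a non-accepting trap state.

Run two small machines in parallel and take their product. One (4 states) tracks whether and how much of `ppq` has been seen; the other (2 states) tracks the count of `p`s modulo 2. Each combined state is a pair, one component from each; accept when both components accept.
With 8 states:
        p   q  
>  S0   S1  S0 
   S1   S2  S3 
   S2   S4  S5 
   S3   S6  S3 
   S4   S2  S7 
   S5   S7  S5 
   S6   S4  S0 
 * S7   S5  S7 
(> = start, * = accepting)

start=S0 accept=S7 S0-p->S1 S0-q->S0 S1-p->S2 S1-q->S3 S2-p->S4 S2-q->S5 S3-p->S6 S3-q->S3 S4-p->S2 S4-q->S7 S5-p->S7 S5-q->S5 S6-p->S4 S6-q->S0 S7-p->S5 S7-q->S7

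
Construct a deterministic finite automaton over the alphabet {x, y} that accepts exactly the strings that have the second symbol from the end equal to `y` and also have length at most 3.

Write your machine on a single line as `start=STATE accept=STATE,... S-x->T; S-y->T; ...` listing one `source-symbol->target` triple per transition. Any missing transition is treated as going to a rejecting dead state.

Run two small machines in parallel and take their product. One (7 states) tracks the last 2 symbols read; the other (5 states) tracks the input length, saturating at 4. Each combined state is a pair, one component from each; accept when both components accept. Equivalent product states are then merged.
7 states suffice.
        x   y  
>  q0   q1  q2 
   q1   q3  q4 
   q2   q5  q6 
   q3   q3  q3 
   q4   q5  q5 
 * q5   q3  q3 
 * q6   q5  q5 
(> = start, * = accepting)

start=q0; accept=q5,q6; q0-x->q1; q0-y->q2; q1-x->q3; q1-y->q4; q2-x->q5; q2-y->q6; q3-x->q3; q3-y->q3; q4-x->q5; q4-y->q5; q5-x->q3; q5-y->q3; q6-x->q5; q6-y->q5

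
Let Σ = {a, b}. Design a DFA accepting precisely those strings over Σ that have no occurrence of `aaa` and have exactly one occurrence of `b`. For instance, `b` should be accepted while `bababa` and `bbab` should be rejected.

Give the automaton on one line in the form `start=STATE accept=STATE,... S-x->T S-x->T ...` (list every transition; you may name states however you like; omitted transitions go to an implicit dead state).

start=q0 accept=q2,q4,q7 q0-a->q1 q0-b->q2 q1-a->q3 q1-b->q2 q2-a->q4 q2-b->q5 q3-a->q6 q3-b->q2 q4-a->q7 q4-b->q5 q5-a->q8 q5-b->q5 q6-a->q6 q6-b->q9 q7-a->q9 q7-b->q5 q8-a->q10 q8-b->q5 q9-a->q9 q9-b->q11 q10-a->q11 q10-b->q5 q11-a->q11 q11-b->q11

Run two small machines in parallel and take their product. One (4 states) tracks partial matches of the forbidden pattern `aaa`; the other (3 states) tracks the count of `b`s, saturating at 2. Each combined state is a pair, one component from each; accept when both components accept.
A 12-state machine:
          a    b  
>  q0     q1   q2 
   q1     q3   q2 
 * q2     q4   q5 
   q3     q6   q2 
 * q4     q7   q5 
   q5     q8   q5 
   q6     q6   q9 
 * q7     q9   q5 
   q8    q10   q5 
   q9     q9  q11 
   q10   q11   q5 
   q11   q11  q11 
(> = start, * = accepting)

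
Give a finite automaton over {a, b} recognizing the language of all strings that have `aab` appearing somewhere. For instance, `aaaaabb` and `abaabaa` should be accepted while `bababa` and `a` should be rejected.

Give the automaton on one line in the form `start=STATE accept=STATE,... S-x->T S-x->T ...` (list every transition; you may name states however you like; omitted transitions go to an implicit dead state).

start=s0 accept=s3 s0-a->s1 s0-b->s0 s1-a->s2 s1-b->s0 s2-a->s2 s2-b->s3 s3-a->s3 s3-b->s3

States s0..s2 record the length of the longest prefix of `aab` that matches the current input suffix. Reaching s3 means `aab` has been seen, and we stay there forever. Accept from s3.
        a   b  
>  s0   s1  s0 
   s1   s2  s0 
   s2   s2  s3 
 * s3   s3  s3 
(> = start, * = accepting)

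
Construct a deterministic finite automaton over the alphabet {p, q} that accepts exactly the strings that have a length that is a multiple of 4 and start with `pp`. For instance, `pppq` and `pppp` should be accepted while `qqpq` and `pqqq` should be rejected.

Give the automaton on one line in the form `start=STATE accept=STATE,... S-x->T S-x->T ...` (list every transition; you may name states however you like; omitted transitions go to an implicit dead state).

start=A accept=H A-p->B A-q->C B-p->D B-q->E C-p->E C-q->E D-p->F D-q->F E-p->G E-q->G F-p->H F-q->H G-p->I G-q->I H-p->J H-q->J I-p->C I-q->C J-p->D J-q->D

Run two small machines in parallel and take their product. One (4 states) tracks the input length modulo 4; the other (4 states) tracks whether the input so far still matches the prefix `pp`. Each combined state is a pair, one component from each; accept when both components accept.
10 states suffice.
       p  q 
>  A   B  C 
   B   D  E 
   C   E  E 
   D   F  F 
   E   G  G 
   F   H  H 
   G   I  I 
 * H   J  J 
   I   C  C 
   J   D  D 
(> = start, * = accepting)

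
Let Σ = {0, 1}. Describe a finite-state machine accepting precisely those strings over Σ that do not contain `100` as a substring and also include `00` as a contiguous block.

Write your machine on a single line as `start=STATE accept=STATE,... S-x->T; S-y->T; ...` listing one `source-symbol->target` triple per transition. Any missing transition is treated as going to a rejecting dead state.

Handle the two conditions separately and then intersect. The first has 4 states tracking partial matches of the forbidden pattern `100`; the second has 3 states tracking whether and how much of `00` has been seen. A product state is a pair (one from each), accepting exactly when both do. After merging equivalent states the machine shrinks.
6 states suffice.
        0   1  
>  q0   q1  q2 
   q1   q3  q2 
   q2   q2  q2 
 * q3   q3  q4 
 * q4   q5  q4 
 * q5   q2  q4 
(> = start, * = accepting)

start=q0; accept=q3,q4,q5; q0-0->q1; q0-1->q2; q1-0->q3; q1-1->q2; q2-0->q2; q2-1->q2; q3-0->q3; q3-1->q4; q4-0->q5; q4-1->q4; q5-0->q2; q5-1->q4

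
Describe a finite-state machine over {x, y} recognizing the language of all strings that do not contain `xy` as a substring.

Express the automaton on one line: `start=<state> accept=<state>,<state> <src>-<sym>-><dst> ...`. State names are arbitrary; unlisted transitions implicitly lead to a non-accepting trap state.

This is the complement of 'contains `xy`'. Use the same substring-matching states — A through C holding how much of `xy` has just been matched — but flip the accepting set: everything except the trap C accepts.
With 3 states:
       x  y 
>* A   B  A 
 * B   B  C 
   C   C  C 
(> = start, * = accepting)

start=A accept=A,B A-x->B A-y->A B-x->B B-y->C C-x->C C-y->C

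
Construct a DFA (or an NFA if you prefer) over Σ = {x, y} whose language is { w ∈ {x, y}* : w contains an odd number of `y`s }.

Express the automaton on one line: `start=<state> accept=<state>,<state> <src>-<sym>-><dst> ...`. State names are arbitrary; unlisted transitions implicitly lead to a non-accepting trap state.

start=q0 accept=q1 q0-x->q0 q0-y->q1 q1-x->q1 q1-y->q0

The only thing that matters is how many `y`s have appeared, reduced mod 2. Use one state per residue: q0 for 0, …, q1 for 1. Reading `y` moves to the next residue; anything else stays put. q1 is accepting.
        x   y  
>  q0   q0  q1 
 * q1   q1  q0 
(> = start, * = accepting)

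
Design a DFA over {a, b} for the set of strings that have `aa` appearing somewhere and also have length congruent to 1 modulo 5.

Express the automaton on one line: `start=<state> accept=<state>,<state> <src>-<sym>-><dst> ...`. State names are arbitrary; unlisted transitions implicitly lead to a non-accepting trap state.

Run two small machines in parallel and take their product. One (3 states) tracks whether and how much of `aa` has been seen; the other (5 states) tracks the input length modulo 5. Each combined state is a pair, one component from each; accept when both components accept.
15 states suffice.
          a    b  
>  q0     q1   q2 
   q1     q3   q4 
   q2     q5   q4 
   q3     q6   q6 
   q4     q7   q8 
   q5     q6   q8 
   q6     q9   q9 
   q7     q9  q10 
   q8    q11  q10 
   q9    q12  q12 
   q10   q13   q0 
   q11   q12   q0 
   q12   q14  q14 
   q13   q14   q2 
 * q14    q3   q3 
(> = start, * = accepting)

start=q0 accept=q14 q0-a->q1 q0-b->q2 q1-a->q3 q1-b->q4 q2-a->q5 q2-b->q4 q3-a->q6 q3-b->q6 q4-a->q7 q4-b->q8 q5-a->q6 q5-b->q8 q6-a->q9 q6-b->q9 q7-a->q9 q7-b->q10 q8-a->q11 q8-b->q10 q9-a->q12 q9-b->q12 q10-a->q13 q10-b->q0 q11-a->q12 q11-b->q0 q12-a->q14 q12-b->q14 q13-a->q14 q13-b->q2 q14-a->q3 q14-b->q3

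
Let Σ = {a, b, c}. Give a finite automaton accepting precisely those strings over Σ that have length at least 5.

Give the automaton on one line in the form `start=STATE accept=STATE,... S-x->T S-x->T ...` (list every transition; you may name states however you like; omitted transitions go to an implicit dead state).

start=S0 accept=S5,S6 S0-a->S1 S0-b->S1 S0-c->S1 S1-a->S2 S1-b->S2 S1-c->S2 S2-a->S3 S2-b->S3 S2-c->S3 S3-a->S4 S3-b->S4 S3-c->S4 S4-a->S5 S4-b->S5 S4-c->S5 S5-a->S6 S5-b->S6 S5-c->S6 S6-a->S6 S6-b->S6 S6-c->S6

Count input length up to 6: every symbol moves from S0 toward S6, which means 'more than 5' and absorbs. Accept from {S5, S6}.
7 states suffice.
        a   b   c  
>  S0   S1  S1  S1 
   S1   S2  S2  S2 
   S2   S3  S3  S3 
   S3   S4  S4  S4 
   S4   S5  S5  S5 
 * S5   S6  S6  S6 
 * S6   S6  S6  S6 
(> = start, * = accepting)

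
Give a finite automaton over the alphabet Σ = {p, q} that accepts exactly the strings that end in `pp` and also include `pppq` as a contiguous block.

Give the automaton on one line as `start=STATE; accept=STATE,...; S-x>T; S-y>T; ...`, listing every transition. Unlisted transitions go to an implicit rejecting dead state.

Run two small machines in parallel and take their product. The first has 3 states tracking how much of the suffix `pp` has currently been matched; the second has 5 states tracking whether and how much of `pppq` has been seen. A product state is a pair (one from each), accepting exactly when both do.
A 7-state machine:
        p   q  
>  s0   s1  s0 
   s1   s2  s0 
   s2   s3  s0 
   s3   s3  s4 
   s4   s5  s4 
   s5   s6  s4 
 * s6   s6  s4 
(> = start, * = accepting)

start=s0; accept=s6; s0-p>s1; s0-q>s0; s1-p>s2; s1-q>s0; s2-p>s3; s2-q>s0; s3-p>s3; s3-q>s4; s4-p>s5; s4-q>s4; s5-p>s6; s5-q>s4; s6-p>s6; s6-q>s4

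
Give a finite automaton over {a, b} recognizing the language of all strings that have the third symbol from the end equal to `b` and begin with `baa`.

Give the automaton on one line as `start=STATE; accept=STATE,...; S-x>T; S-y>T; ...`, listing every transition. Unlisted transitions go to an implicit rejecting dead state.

start=s0; accept=s4,s9,s10,s11; s0-a>s1; s0-b>s2; s1-a>s1; s1-b>s1; s2-a>s3; s2-b>s1; s3-a>s4; s3-b>s1; s4-a>s5; s4-b>s6; s5-a>s5; s5-b>s6; s6-a>s7; s6-b>s8; s7-a>s4; s7-b>s9; s8-a>s10; s8-b>s11; s9-a>s7; s9-b>s8; s10-a>s4; s10-b>s9; s11-a>s10; s11-b>s11

Run two small machines in parallel and take their product. The first has 15 states tracking the last 3 symbols read; the second has 5 states tracking whether the input so far still matches the prefix `baa`. A product state is a pair (one from each), accepting exactly when both do. Equivalent product states are then merged.
A 12-state machine:
          a    b  
>  s0     s1   s2 
   s1     s1   s1 
   s2     s3   s1 
   s3     s4   s1 
 * s4     s5   s6 
   s5     s5   s6 
   s6     s7   s8 
   s7     s4   s9 
   s8    s10  s11 
 * s9     s7   s8 
 * s10    s4   s9 
 * s11   s10  s11 
(> = start, * = accepting)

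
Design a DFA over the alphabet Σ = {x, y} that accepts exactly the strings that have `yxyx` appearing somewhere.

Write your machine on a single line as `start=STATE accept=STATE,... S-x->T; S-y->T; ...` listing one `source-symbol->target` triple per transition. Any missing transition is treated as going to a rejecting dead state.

Track how much of `yxyx` has been matched so far: state A is no progress, E is the absorbing accept state reached once `yxyx` has occurred. Intermediate states record partial matches; on a mismatch, fall back to the longest reusable overlap.
       x  y 
>  A   A  B 
   B   C  B 
   C   A  D 
   D   E  B 
 * E   E  E 
(> = start, * = accepting)

start=A; accept=E; A-x->A; A-y->B; B-x->C; B-y->B; C-x->A; C-y->D; D-x->E; D-y->B; E-x->E; E-y->E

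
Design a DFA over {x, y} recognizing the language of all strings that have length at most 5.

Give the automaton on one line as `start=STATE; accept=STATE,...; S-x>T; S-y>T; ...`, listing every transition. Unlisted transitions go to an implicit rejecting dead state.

start=A; accept=A,B,C,D,E,F; A-x>B; A-y>B; B-x>C; B-y>C; C-x>D; C-y>D; D-x>E; D-y>E; E-x>F; E-y>F; F-x>G; F-y>G; G-x>G; G-y>G

We only need to distinguish lengths 0, 1, …, 5, and '>5'. Chain A → B → C → D → E → F → G on every symbol, with G looping. Accepting states: {A, B, C, D, E, F}.
A 7-state machine:
       x  y 
>* A   B  B 
 * B   C  C 
 * C   D  D 
 * D   E  E 
 * E   F  F 
 * F   G  G 
   G   G  G 
(> = start, * = accepting)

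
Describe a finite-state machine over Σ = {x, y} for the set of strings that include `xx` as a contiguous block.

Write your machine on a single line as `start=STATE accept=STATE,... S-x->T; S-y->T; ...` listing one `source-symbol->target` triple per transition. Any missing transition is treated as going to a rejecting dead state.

start=S0; accept=S2; S0-x->S1; S0-y->S0; S1-x->S2; S1-y->S0; S2-x->S2; S2-y->S2

States S0..S1 record the length of the longest prefix of `xx` that matches the current input suffix. Reaching S2 means `xx` has been seen, and we stay there forever. Accept from S2.
A 3-state machine:
        x   y  
>  S0   S1  S0 
   S1   S2  S0 
 * S2   S2  S2 
(> = start, * = accepting)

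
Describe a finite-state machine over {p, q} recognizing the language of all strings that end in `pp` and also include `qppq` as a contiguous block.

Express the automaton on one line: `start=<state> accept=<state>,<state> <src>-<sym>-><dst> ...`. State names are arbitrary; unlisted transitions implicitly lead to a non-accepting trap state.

start=S0 accept=S6 S0-p->S0 S0-q->S1 S1-p->S2 S1-q->S1 S2-p->S3 S2-q->S1 S3-p->S0 S3-q->S4 S4-p->S5 S4-q->S4 S5-p->S6 S5-q->S4 S6-p->S6 S6-q->S4

Handle the two conditions separately and then intersect. The first has 3 states tracking how much of the suffix `pp` has currently been matched; the second has 5 states tracking whether and how much of `qppq` has been seen. A product state is a pair (one from each), accepting exactly when both do. Minimizing collapses redundant product states.
7 states suffice.
        p   q  
>  S0   S0  S1 
   S1   S2  S1 
   S2   S3  S1 
   S3   S0  S4 
   S4   S5  S4 
   S5   S6  S4 
 * S6   S6  S4 
(> = start, * = accepting)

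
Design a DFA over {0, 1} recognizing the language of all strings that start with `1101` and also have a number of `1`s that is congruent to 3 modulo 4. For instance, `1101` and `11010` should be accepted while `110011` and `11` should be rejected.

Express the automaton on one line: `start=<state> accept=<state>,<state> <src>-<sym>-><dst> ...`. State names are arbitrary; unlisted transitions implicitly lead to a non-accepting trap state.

Handle the two conditions separately and then intersect. The first has 6 states tracking whether the input so far still matches the prefix `1101`; the second has 4 states tracking the count of `1`s modulo 4. A product state is a pair (one from each), accepting exactly when both do.
          0    1  
>  q0     q1   q2 
   q1     q1   q3 
   q2     q3   q4 
   q3     q3   q5 
   q4     q6   q7 
   q5     q5   q7 
   q6     q5   q8 
   q7     q7   q1 
 * q8     q8   q9 
   q9     q9  q10 
   q10   q10  q11 
   q11   q11   q8 
(> = start, * = accepting)

start=q0 accept=q8 q0-0->q1 q0-1->q2 q1-0->q1 q1-1->q3 q2-0->q3 q2-1->q4 q3-0->q3 q3-1->q5 q4-0->q6 q4-1->q7 q5-0->q5 q5-1->q7 q6-0->q5 q6-1->q8 q7-0->q7 q7-1->q1 q8-0->q8 q8-1->q9 q9-0->q9 q9-1->q10 q10-0->q10 q10-1->q11 q11-0->q11 q11-1->q8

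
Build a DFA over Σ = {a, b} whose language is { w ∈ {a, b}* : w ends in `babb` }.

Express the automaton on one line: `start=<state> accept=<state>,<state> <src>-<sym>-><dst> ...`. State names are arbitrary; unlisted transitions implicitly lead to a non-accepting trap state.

Remember how much of `babb` the current input suffix matches. State q0 means no match yet; q1 means the last symbol is `b`; q2 means the last 2 symbols are `ba`; q3 means the last 3 symbols are `bab`; q4 means the last 4 symbols are `babb`. Only q4 accepts. On a mismatch, fall back to the longest proper suffix that is still a prefix of `babb`.
5 states suffice.
        a   b  
>  q0   q0  q1 
   q1   q2  q1 
   q2   q0  q3 
   q3   q2  q4 
 * q4   q2  q1 
(> = start, * = accepting)

start=q0 accept=q4 q0-a->q0 q0-b->q1 q1-a->q2 q1-b->q1 q2-a->q0 q2-b->q3 q3-a->q2 q3-b->q4 q4-a->q2 q4-b->q1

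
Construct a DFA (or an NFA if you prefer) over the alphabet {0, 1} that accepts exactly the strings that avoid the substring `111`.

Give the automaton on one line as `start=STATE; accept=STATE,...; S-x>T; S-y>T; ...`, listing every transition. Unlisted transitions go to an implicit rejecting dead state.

start=A; accept=A,B,C; A-0>A; A-1>B; B-0>A; B-1>C; C-0>A; C-1>D; D-0>D; D-1>D

Track partial matches of the forbidden pattern `111`. State D is a dead state reached once `111` has occurred; every other state accepts. A means no part of `111` is currently matched.
       0  1 
>* A   A  B 
 * B   A  C 
 * C   A  D 
   D   D  D 
(> = start, * = accepting)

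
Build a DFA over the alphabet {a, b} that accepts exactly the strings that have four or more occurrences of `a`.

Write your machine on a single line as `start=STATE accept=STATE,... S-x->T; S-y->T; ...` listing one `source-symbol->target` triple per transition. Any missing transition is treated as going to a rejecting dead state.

Only the number of `a`s matters, and only up to 5. Make a chain S0 → S1 → S2 → S3 → S4 → S5 advanced by each `a` (with S5 absorbing); every other symbol self-loops. The accepting set is {S4, S5}.
A 6-state machine:
        a   b  
>  S0   S1  S0 
   S1   S2  S1 
   S2   S3  S2 
   S3   S4  S3 
 * S4   S5  S4 
 * S5   S5  S5 
(> = start, * = accepting)

start=S0; accept=S4,S5; S0-a->S1; S0-b->S0; S1-a->S2; S1-b->S1; S2-a->S3; S2-b->S2; S3-a->S4; S3-b->S3; S4-a->S5; S4-b->S4; S5-a->S5; S5-b->S5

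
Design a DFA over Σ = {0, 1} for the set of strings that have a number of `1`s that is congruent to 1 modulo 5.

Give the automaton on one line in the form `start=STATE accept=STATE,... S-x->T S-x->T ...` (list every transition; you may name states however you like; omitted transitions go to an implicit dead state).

start=S0 accept=S1 S0-0->S0 S0-1->S1 S1-0->S1 S1-1->S2 S2-0->S2 S2-1->S3 S3-0->S3 S3-1->S4 S4-0->S4 S4-1->S0

The only thing that matters is how many `1`s have appeared, reduced mod 5. Use one state per residue: S0 for 0, …, S4 for 4. Reading `1` moves to the next residue; anything else stays put. S1 is accepting.
A 5-state machine:
        0   1  
>  S0   S0  S1 
 * S1   S1  S2 
   S2   S2  S3 
   S3   S3  S4 
   S4   S4  S0 
(> = start, * = accepting)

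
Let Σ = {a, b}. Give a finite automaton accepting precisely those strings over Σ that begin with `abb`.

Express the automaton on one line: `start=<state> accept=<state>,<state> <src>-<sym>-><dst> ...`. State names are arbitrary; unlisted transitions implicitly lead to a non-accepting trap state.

Walk along `abb` while the input agrees: from q0 take `a` to q1, and so on. Any deviation drops to the rejecting sink q4. Once q3 is reached the prefix is confirmed and every continuation is accepted.
        a   b  
>  q0   q1  q4 
   q1   q4  q2 
   q2   q4  q3 
 * q3   q3  q3 
   q4   q4  q4 
(> = start, * = accepting)

start=q0 accept=q3 q0-a->q1 q0-b->q4 q1-a->q4 q1-b->q2 q2-a->q4 q2-b->q3 q3-a->q3 q3-b->q3 q4-a->q4 q4-b->q4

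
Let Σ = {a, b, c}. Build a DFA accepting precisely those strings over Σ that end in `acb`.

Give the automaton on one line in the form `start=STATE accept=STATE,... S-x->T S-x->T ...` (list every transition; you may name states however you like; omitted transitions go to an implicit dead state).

start=q0 accept=q3 q0-a->q1 q0-b->q0 q0-c->q0 q1-a->q1 q1-b->q0 q1-c->q2 q2-a->q1 q2-b->q3 q2-c->q0 q3-a->q1 q3-b->q0 q3-c->q0

Let each state record the length of the longest suffix of the input read so far that is also a prefix of `acb`. q1 means the last symbol is `a`; q2 means the last 2 symbols are `ac`; q3 means the last 3 symbols are `acb`. Accept only at q3, where the string currently ends in `acb`.
With 4 states:
        a   b   c  
>  q0   q1  q0  q0 
   q1   q1  q0  q2 
   q2   q1  q3  q0 
 * q3   q1  q0  q0 
(> = start, * = accepting)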